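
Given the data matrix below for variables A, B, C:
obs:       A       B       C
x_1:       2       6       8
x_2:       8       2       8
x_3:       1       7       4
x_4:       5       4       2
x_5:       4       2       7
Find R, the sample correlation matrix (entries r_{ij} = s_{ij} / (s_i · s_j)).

Step 1 — column means:
  mean(A) = (2 + 8 + 1 + 5 + 4) / 5 = 20/5 = 4
  mean(B) = (6 + 2 + 7 + 4 + 2) / 5 = 21/5 = 4.2
  mean(C) = (8 + 8 + 4 + 2 + 7) / 5 = 29/5 = 5.8

Step 2 — sample variances and covariances s[i,j] = (1/(n-1)) · Σ_k (x_{k,i} - mean_i) · (x_{k,j} - mean_j), with n-1 = 4:
  s[A,A] = ((-2)·(-2) + (4)·(4) + (-3)·(-3) + (1)·(1) + (0)·(0)) / 4 = 30/4 = 7.5
  s[A,B] = ((-2)·(1.8) + (4)·(-2.2) + (-3)·(2.8) + (1)·(-0.2) + (0)·(-2.2)) / 4 = -21/4 = -5.25
  s[A,C] = ((-2)·(2.2) + (4)·(2.2) + (-3)·(-1.8) + (1)·(-3.8) + (0)·(1.2)) / 4 = 6/4 = 1.5
  s[B,B] = ((1.8)·(1.8) + (-2.2)·(-2.2) + (2.8)·(2.8) + (-0.2)·(-0.2) + (-2.2)·(-2.2)) / 4 = 20.8/4 = 5.2
  s[B,C] = ((1.8)·(2.2) + (-2.2)·(2.2) + (2.8)·(-1.8) + (-0.2)·(-3.8) + (-2.2)·(1.2)) / 4 = -7.8/4 = -1.95
  s[C,C] = ((2.2)·(2.2) + (2.2)·(2.2) + (-1.8)·(-1.8) + (-3.8)·(-3.8) + (1.2)·(1.2)) / 4 = 28.8/4 = 7.2
  Sample standard deviations s_i = √(s[i,i]):
  s(A) = √(7.5) = 2.7386
  s(B) = √(5.2) = 2.2804
  s(C) = √(7.2) = 2.6833

Step 3 — r_{ij} = s_{ij} / (s_i · s_j):
  r[A,A] = 1 (diagonal).
  r[A,B] = -5.25 / (2.7386 · 2.2804) = -5.25 / 6.245 = -0.8407
  r[A,C] = 1.5 / (2.7386 · 2.6833) = 1.5 / 7.3485 = 0.2041
  r[B,B] = 1 (diagonal).
  r[B,C] = -1.95 / (2.2804 · 2.6833) = -1.95 / 6.1188 = -0.3187
  r[C,C] = 1 (diagonal).

R is symmetric with unit diagonal. Assembling:

R = [[1, -0.8407, 0.2041],
 [-0.8407, 1, -0.3187],
 [0.2041, -0.3187, 1]]


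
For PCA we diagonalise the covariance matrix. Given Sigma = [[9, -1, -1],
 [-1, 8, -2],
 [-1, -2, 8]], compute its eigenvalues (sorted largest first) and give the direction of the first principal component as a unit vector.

Step 1 — characteristic polynomial p(λ) = det(λI - Sigma) = λ³ - tr·λ² + c_1·λ - det, where tr = trace, c_1 = sum of the principal 2×2 minors, det = det(Sigma):
  tr = 9 + 8 + 8 = 25,
  c_1 = (9·8 - (-1)²) + (9·8 - (-1)²) + (8·8 - (-2)²) = 71 + 71 + 60 = 202,
  det = 9·(8·8 - (-2)²) - (-1)·((-1)·8 - (-2)·(-1)) + (-1)·((-1)·(-2) - 8·(-1)) = 9·(60) - (-1)·(-10) + (-1)·(10) = 520.
  So p(λ) = λ³ - 25λ² + 202λ - 520.
Step 2 — look for an integer root (rational root theorem: any rational root is an integer divisor of 520). Testing λ = 10:
  p(10) = 1000 - 2500 + 2020 - 520 = 0  ✓
  Dividing out (λ - 10): p(λ) = (λ - 10)(λ² - 15λ + 52).
Step 3 — remaining eigenvalues from the quadratic λ² - 15λ + 52 = 0:
  Δ = 15² - 4·52 = 225 - 208 = 17,  λ = (15 ± √17)/2 = (15 ± 4.1231)/2 ≈ 9.5616 or 5.4384.
  Sorted: λ_1 = 10,  λ_2 = 9.5616,  λ_3 = 5.4384  (check: sum = 25 = tr ✓).

Step 4 — unit eigenvector for λ_1 = 10: v spans the null space of (Sigma - λ_1 I), whose rows are
  r_1 = (-1, -1, -1),  r_2 = (-1, -2, -2),  r_3 = (-1, -2, -2).
  v is orthogonal to every row, so take v ∝ r_1 × r_2 = ((-1)·(-2) - (-1)·(-2), (-1)·(-1) - (-1)·(-2), (-1)·(-2) - (-1)·(-1)) = (0, -1, 1).
  Rescale (multiply by -1 so the first nonzero entry is positive): u = (0, 1, -1).
  ||u|| = √((0)² + (1)² + (-1)²) = √(2) ≈ 1.4142,  v_1 = u/||u|| ≈ (0, 0.7071, -0.7071) (||v_1|| = 1).

λ_1 = 10,  λ_2 = 9.5616,  λ_3 = 5.4384;  v_1 ≈ (0, 0.7071, -0.7071)


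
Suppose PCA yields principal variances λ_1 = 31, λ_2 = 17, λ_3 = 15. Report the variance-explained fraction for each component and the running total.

Step 1 — total variance = trace(Sigma) = Σ λ_i = 31 + 17 + 15 = 63.

Step 2 — fraction explained by component i = λ_i / Σ λ:
  PC1: 31/63 = 0.4921
  PC2: 17/63 = 0.2698
  PC3: 15/63 = 0.2381

Step 3 — cumulative fraction after k components = (λ_1 + ... + λ_k) / Σ λ:
  k = 1: 31/63 = 0.4921
  k = 2: (31 + 17)/63 = 48/63 = 0.7619
  k = 3: (31 + 17 + 15)/63 = 63/63 = 1

Summary (fraction, with percent):

explained: PC1 0.4921 (49.21%), PC2 0.2698 (26.98%), PC3 0.2381 (23.81%);  cumulative: 0.4921, 0.7619, 1


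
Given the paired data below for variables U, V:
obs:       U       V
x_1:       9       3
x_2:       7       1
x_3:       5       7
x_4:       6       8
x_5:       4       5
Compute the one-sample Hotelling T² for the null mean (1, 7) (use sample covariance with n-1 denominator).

Step 1 — sample mean vector:
  mean(U) = (9 + 7 + 5 + 6 + 4) / 5 = 31/5 = 6.2
  mean(V) = (3 + 1 + 7 + 8 + 5) / 5 = 24/5 = 4.8
  x̄ = (6.2, 4.8),  deviation x̄ - mu_0 = (6.2, 4.8) - (1, 7) = (5.2, -2.2).

Step 2 — sample covariance matrix, S[i,j] = (1/(n-1)) · Σ_k (x_{k,i} - mean_i) · (x_{k,j} - mean_j), divisor n-1 = 4:
  S[U,U] = ((2.8)·(2.8) + (0.8)·(0.8) + (-1.2)·(-1.2) + (-0.2)·(-0.2) + (-2.2)·(-2.2)) / 4 = 14.8/4 = 3.7
  S[U,V] = ((2.8)·(-1.8) + (0.8)·(-3.8) + (-1.2)·(2.2) + (-0.2)·(3.2) + (-2.2)·(0.2)) / 4 = -11.8/4 = -2.95
  S[V,V] = ((-1.8)·(-1.8) + (-3.8)·(-3.8) + (2.2)·(2.2) + (3.2)·(3.2) + (0.2)·(0.2)) / 4 = 32.8/4 = 8.2
  S = [[3.7, -2.95],
 [-2.95, 8.2]].

Step 3 — invert S. det(S) = 3.7·8.2 - (-2.95)² = 21.6375.
  S^{-1} = (1/det) · [[d, -b], [-b, a]] = [[0.379, 0.1363],
 [0.1363, 0.171]].

Step 4 — quadratic form (x̄ - mu_0)^T · S^{-1} · (x̄ - mu_0):
  S^{-1} · (x̄ - mu_0) = (1.6707, 0.3328),
  (x̄ - mu_0)^T · [...] = (5.2)·(1.6707) + (-2.2)·(0.3328) = 7.9556.

Step 5 — scale by n: T² = 5 · 7.9556 = 39.7782.

T² ≈ 39.7782


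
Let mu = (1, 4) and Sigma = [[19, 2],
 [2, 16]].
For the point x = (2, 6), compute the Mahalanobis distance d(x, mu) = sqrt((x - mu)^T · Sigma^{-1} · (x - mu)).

Step 1 — centre the observation: (x - mu) = (1, 2).

Step 2 — invert Sigma. det(Sigma) = 19·16 - (2)² = 300.
  Sigma^{-1} = (1/det) · [[d, -b], [-b, a]] = [[0.0533, -0.0067],
 [-0.0067, 0.0633]].

Step 3 — form the quadratic (x - mu)^T · Sigma^{-1} · (x - mu):
  Sigma^{-1} · (x - mu) = (0.04, 0.12).
  (x - mu)^T · [Sigma^{-1} · (x - mu)] = (1)·(0.04) + (2)·(0.12) = 0.28.

Step 4 — take square root: d = √(0.28) ≈ 0.5292.

d(x, mu) = √(0.28) ≈ 0.5292


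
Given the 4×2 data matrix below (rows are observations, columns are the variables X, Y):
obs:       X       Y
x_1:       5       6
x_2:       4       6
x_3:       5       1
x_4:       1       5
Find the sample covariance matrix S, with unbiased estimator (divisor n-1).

Step 1 — column means:
  mean(X) = (5 + 4 + 5 + 1) / 4 = 15/4 = 3.75
  mean(Y) = (6 + 6 + 1 + 5) / 4 = 18/4 = 4.5

Step 2 — sample covariance S[i,j] = (1/(n-1)) · Σ_k (x_{k,i} - mean_i) · (x_{k,j} - mean_j), with n-1 = 3.
  S[X,X] = ((1.25)·(1.25) + (0.25)·(0.25) + (1.25)·(1.25) + (-2.75)·(-2.75)) / 3 = 10.75/3 = 3.5833
  S[X,Y] = ((1.25)·(1.5) + (0.25)·(1.5) + (1.25)·(-3.5) + (-2.75)·(0.5)) / 3 = -3.5/3 = -1.1667
  S[Y,Y] = ((1.5)·(1.5) + (1.5)·(1.5) + (-3.5)·(-3.5) + (0.5)·(0.5)) / 3 = 17/3 = 5.6667

S is symmetric (S[j,i] = S[i,j]). Assembling:

S = [[3.5833, -1.1667],
 [-1.1667, 5.6667]]


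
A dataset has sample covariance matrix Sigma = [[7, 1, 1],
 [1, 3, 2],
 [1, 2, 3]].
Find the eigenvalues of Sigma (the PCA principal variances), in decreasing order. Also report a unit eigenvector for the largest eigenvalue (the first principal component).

Step 1 — characteristic polynomial p(λ) = det(λI - Sigma) = λ³ - tr·λ² + c_1·λ - det, where tr = trace, c_1 = sum of the principal 2×2 minors, det = det(Sigma):
  tr = 7 + 3 + 3 = 13,
  c_1 = (7·3 - (1)²) + (7·3 - (1)²) + (3·3 - (2)²) = 20 + 20 + 5 = 45,
  det = 7·(3·3 - (2)²) - (1)·((1)·3 - (2)·(1)) + (1)·((1)·(2) - 3·(1)) = 7·(5) - (1)·(1) + (1)·(-1) = 33.
  So p(λ) = λ³ - 13λ² + 45λ - 33.
Step 2 — look for an integer root (rational root theorem: any rational root is an integer divisor of 33). Testing λ = 1:
  p(1) = 1 - 13 + 45 - 33 = 0  ✓
  Dividing out (λ - 1): p(λ) = (λ - 1)(λ² - 12λ + 33).
Step 3 — remaining eigenvalues from the quadratic λ² - 12λ + 33 = 0:
  Δ = 12² - 4·33 = 144 - 132 = 12,  λ = (12 ± √12)/2 = (12 ± 3.4641)/2 ≈ 7.7321 or 4.2679.
  Sorted: λ_1 = 7.7321,  λ_2 = 4.2679,  λ_3 = 1  (check: sum = 13 = tr ✓).

Step 4 — unit eigenvector for λ_1 ≈ 7.7321: v spans the null space of (Sigma - λ_1 I), whose rows are
  r_1 = (-0.7321, 1, 1),  r_2 = (1, -4.7321, 2),  r_3 = (1, 2, -4.7321).
  v is orthogonal to every row, so take v ∝ r_1 × r_2 = ((1)·(2) - (1)·(-4.7321), (1)·(1) - (-0.7321)·(2), (-0.7321)·(-4.7321) - (1)·(1)) ≈ (6.7321, 2.4641, 2.4641).
  Let u = (6.7321, 2.4641, 2.4641).
  ||u|| = √((6.7321)² + (2.4641)² + (2.4641)²) = √(57.4641) ≈ 7.5805,  v_1 = u/||u|| ≈ (0.8881, 0.3251, 0.3251) (||v_1|| = 1).

λ_1 = 7.7321,  λ_2 = 4.2679,  λ_3 = 1;  v_1 ≈ (0.8881, 0.3251, 0.3251)


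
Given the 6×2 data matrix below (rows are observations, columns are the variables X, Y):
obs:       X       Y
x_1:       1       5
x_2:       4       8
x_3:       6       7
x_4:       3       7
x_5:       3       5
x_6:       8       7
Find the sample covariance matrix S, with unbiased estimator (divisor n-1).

Step 1 — column means:
  mean(X) = (1 + 4 + 6 + 3 + 3 + 8) / 6 = 25/6 = 4.1667
  mean(Y) = (5 + 8 + 7 + 7 + 5 + 7) / 6 = 39/6 = 6.5

Step 2 — sample covariance S[i,j] = (1/(n-1)) · Σ_k (x_{k,i} - mean_i) · (x_{k,j} - mean_j), with n-1 = 5.
  S[X,X] = ((-3.1667)·(-3.1667) + (-0.1667)·(-0.1667) + (1.8333)·(1.8333) + (-1.1667)·(-1.1667) + (-1.1667)·(-1.1667) + (3.8333)·(3.8333)) / 5 = 30.8333/5 = 6.1667
  S[X,Y] = ((-3.1667)·(-1.5) + (-0.1667)·(1.5) + (1.8333)·(0.5) + (-1.1667)·(0.5) + (-1.1667)·(-1.5) + (3.8333)·(0.5)) / 5 = 8.5/5 = 1.7
  S[Y,Y] = ((-1.5)·(-1.5) + (1.5)·(1.5) + (0.5)·(0.5) + (0.5)·(0.5) + (-1.5)·(-1.5) + (0.5)·(0.5)) / 5 = 7.5/5 = 1.5

S is symmetric (S[j,i] = S[i,j]). Assembling:

S = [[6.1667, 1.7],
 [1.7, 1.5]]


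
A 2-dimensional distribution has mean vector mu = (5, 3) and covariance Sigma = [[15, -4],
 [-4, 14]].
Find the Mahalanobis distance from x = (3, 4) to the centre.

Step 1 — centre the observation: (x - mu) = (-2, 1).

Step 2 — invert Sigma. det(Sigma) = 15·14 - (-4)² = 194.
  Sigma^{-1} = (1/det) · [[d, -b], [-b, a]] = [[0.0722, 0.0206],
 [0.0206, 0.0773]].

Step 3 — form the quadratic (x - mu)^T · Sigma^{-1} · (x - mu):
  Sigma^{-1} · (x - mu) = (-0.1237, 0.0361).
  (x - mu)^T · [Sigma^{-1} · (x - mu)] = (-2)·(-0.1237) + (1)·(0.0361) = 0.2835.

Step 4 — take square root: d = √(0.2835) ≈ 0.5325.

d(x, mu) = √(0.2835) ≈ 0.5325


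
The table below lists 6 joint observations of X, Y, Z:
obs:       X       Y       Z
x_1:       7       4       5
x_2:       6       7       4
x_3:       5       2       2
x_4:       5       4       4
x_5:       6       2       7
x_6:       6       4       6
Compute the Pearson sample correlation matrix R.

Step 1 — column means:
  mean(X) = (7 + 6 + 5 + 5 + 6 + 6) / 6 = 35/6 = 5.8333
  mean(Y) = (4 + 7 + 2 + 4 + 2 + 4) / 6 = 23/6 = 3.8333
  mean(Z) = (5 + 4 + 2 + 4 + 7 + 6) / 6 = 28/6 = 4.6667

Step 2 — sample variances and covariances s[i,j] = (1/(n-1)) · Σ_k (x_{k,i} - mean_i) · (x_{k,j} - mean_j), with n-1 = 5:
  s[X,X] = ((1.1667)·(1.1667) + (0.1667)·(0.1667) + (-0.8333)·(-0.8333) + (-0.8333)·(-0.8333) + (0.1667)·(0.1667) + (0.1667)·(0.1667)) / 5 = 2.8333/5 = 0.5667
  s[X,Y] = ((1.1667)·(0.1667) + (0.1667)·(3.1667) + (-0.8333)·(-1.8333) + (-0.8333)·(0.1667) + (0.1667)·(-1.8333) + (0.1667)·(0.1667)) / 5 = 1.8333/5 = 0.3667
  s[X,Z] = ((1.1667)·(0.3333) + (0.1667)·(-0.6667) + (-0.8333)·(-2.6667) + (-0.8333)·(-0.6667) + (0.1667)·(2.3333) + (0.1667)·(1.3333)) / 5 = 3.6667/5 = 0.7333
  s[Y,Y] = ((0.1667)·(0.1667) + (3.1667)·(3.1667) + (-1.8333)·(-1.8333) + (0.1667)·(0.1667) + (-1.8333)·(-1.8333) + (0.1667)·(0.1667)) / 5 = 16.8333/5 = 3.3667
  s[Y,Z] = ((0.1667)·(0.3333) + (3.1667)·(-0.6667) + (-1.8333)·(-2.6667) + (0.1667)·(-0.6667) + (-1.8333)·(2.3333) + (0.1667)·(1.3333)) / 5 = -1.3333/5 = -0.2667
  s[Z,Z] = ((0.3333)·(0.3333) + (-0.6667)·(-0.6667) + (-2.6667)·(-2.6667) + (-0.6667)·(-0.6667) + (2.3333)·(2.3333) + (1.3333)·(1.3333)) / 5 = 15.3333/5 = 3.0667
  Sample standard deviations s_i = √(s[i,i]):
  s(X) = √(0.5667) = 0.7528
  s(Y) = √(3.3667) = 1.8348
  s(Z) = √(3.0667) = 1.7512

Step 3 — r_{ij} = s_{ij} / (s_i · s_j):
  r[X,X] = 1 (diagonal).
  r[X,Y] = 0.3667 / (0.7528 · 1.8348) = 0.3667 / 1.3812 = 0.2655
  r[X,Z] = 0.7333 / (0.7528 · 1.7512) = 0.7333 / 1.3182 = 0.5563
  r[Y,Y] = 1 (diagonal).
  r[Y,Z] = -0.2667 / (1.8348 · 1.7512) = -0.2667 / 3.2132 = -0.083
  r[Z,Z] = 1 (diagonal).

R is symmetric with unit diagonal. Assembling:

R = [[1, 0.2655, 0.5563],
 [0.2655, 1, -0.083],
 [0.5563, -0.083, 1]]


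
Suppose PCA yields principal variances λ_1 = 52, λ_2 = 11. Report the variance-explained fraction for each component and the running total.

Step 1 — total variance = trace(Sigma) = Σ λ_i = 52 + 11 = 63.

Step 2 — fraction explained by component i = λ_i / Σ λ:
  PC1: 52/63 = 0.8254
  PC2: 11/63 = 0.1746

Step 3 — cumulative fraction after k components = (λ_1 + ... + λ_k) / Σ λ:
  k = 1: 52/63 = 0.8254
  k = 2: (52 + 11)/63 = 63/63 = 1

Summary (fraction, with percent):

explained: PC1 0.8254 (82.54%), PC2 0.1746 (17.46%);  cumulative: 0.8254, 1


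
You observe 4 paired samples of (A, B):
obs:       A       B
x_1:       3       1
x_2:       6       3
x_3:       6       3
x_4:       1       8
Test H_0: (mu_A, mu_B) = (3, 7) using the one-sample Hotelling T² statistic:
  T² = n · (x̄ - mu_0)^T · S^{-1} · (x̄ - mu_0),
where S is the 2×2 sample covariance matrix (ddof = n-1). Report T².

Step 1 — sample mean vector:
  mean(A) = (3 + 6 + 6 + 1) / 4 = 16/4 = 4
  mean(B) = (1 + 3 + 3 + 8) / 4 = 15/4 = 3.75
  x̄ = (4, 3.75),  deviation x̄ - mu_0 = (4, 3.75) - (3, 7) = (1, -3.25).

Step 2 — sample covariance matrix, S[i,j] = (1/(n-1)) · Σ_k (x_{k,i} - mean_i) · (x_{k,j} - mean_j), divisor n-1 = 3:
  S[A,A] = ((-1)·(-1) + (2)·(2) + (2)·(2) + (-3)·(-3)) / 3 = 18/3 = 6
  S[A,B] = ((-1)·(-2.75) + (2)·(-0.75) + (2)·(-0.75) + (-3)·(4.25)) / 3 = -13/3 = -4.3333
  S[B,B] = ((-2.75)·(-2.75) + (-0.75)·(-0.75) + (-0.75)·(-0.75) + (4.25)·(4.25)) / 3 = 26.75/3 = 8.9167
  S = [[6, -4.3333],
 [-4.3333, 8.9167]].

Step 3 — invert S. det(S) = 6·8.9167 - (-4.3333)² = 34.7222.
  S^{-1} = (1/det) · [[d, -b], [-b, a]] = [[0.2568, 0.1248],
 [0.1248, 0.1728]].

Step 4 — quadratic form (x̄ - mu_0)^T · S^{-1} · (x̄ - mu_0):
  S^{-1} · (x̄ - mu_0) = (-0.1488, -0.4368),
  (x̄ - mu_0)^T · [...] = (1)·(-0.1488) + (-3.25)·(-0.4368) = 1.2708.

Step 5 — scale by n: T² = 4 · 1.2708 = 5.0832.

T² ≈ 5.0832


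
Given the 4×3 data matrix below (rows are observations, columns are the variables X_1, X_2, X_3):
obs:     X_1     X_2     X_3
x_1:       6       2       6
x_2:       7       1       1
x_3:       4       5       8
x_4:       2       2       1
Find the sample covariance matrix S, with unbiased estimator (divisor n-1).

Step 1 — column means:
  mean(X_1) = (6 + 7 + 4 + 2) / 4 = 19/4 = 4.75
  mean(X_2) = (2 + 1 + 5 + 2) / 4 = 10/4 = 2.5
  mean(X_3) = (6 + 1 + 8 + 1) / 4 = 16/4 = 4

Step 2 — sample covariance S[i,j] = (1/(n-1)) · Σ_k (x_{k,i} - mean_i) · (x_{k,j} - mean_j), with n-1 = 3.
  S[X_1,X_1] = ((1.25)·(1.25) + (2.25)·(2.25) + (-0.75)·(-0.75) + (-2.75)·(-2.75)) / 3 = 14.75/3 = 4.9167
  S[X_1,X_2] = ((1.25)·(-0.5) + (2.25)·(-1.5) + (-0.75)·(2.5) + (-2.75)·(-0.5)) / 3 = -4.5/3 = -1.5
  S[X_1,X_3] = ((1.25)·(2) + (2.25)·(-3) + (-0.75)·(4) + (-2.75)·(-3)) / 3 = 1/3 = 0.3333
  S[X_2,X_2] = ((-0.5)·(-0.5) + (-1.5)·(-1.5) + (2.5)·(2.5) + (-0.5)·(-0.5)) / 3 = 9/3 = 3
  S[X_2,X_3] = ((-0.5)·(2) + (-1.5)·(-3) + (2.5)·(4) + (-0.5)·(-3)) / 3 = 15/3 = 5
  S[X_3,X_3] = ((2)·(2) + (-3)·(-3) + (4)·(4) + (-3)·(-3)) / 3 = 38/3 = 12.6667

S is symmetric (S[j,i] = S[i,j]). Assembling:

S = [[4.9167, -1.5, 0.3333],
 [-1.5, 3, 5],
 [0.3333, 5, 12.6667]]


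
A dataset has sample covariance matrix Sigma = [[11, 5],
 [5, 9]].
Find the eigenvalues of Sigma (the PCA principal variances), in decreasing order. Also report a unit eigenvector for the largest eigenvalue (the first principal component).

Step 1 — characteristic polynomial of 2×2 Sigma:
  det(Sigma - λI) = λ² - trace · λ + det = 0.
  trace = 11 + 9 = 20, det = 11·9 - (5)² = 74.
Step 2 — discriminant:
  Δ = trace² - 4·det = 400 - 296 = 104.
Step 3 — eigenvalues:
  λ = (trace ± √Δ)/2 = (20 ± 10.198)/2,
  λ_1 = 15.099,  λ_2 = 4.901.

Step 4 — unit eigenvector for λ_1: solve (Sigma - λ_1 I)v = 0. First row:
  (11 - 15.099)·v_x + (5)·v_y = 0, i.e. (-4.099)·v_x + (5)·v_y = 0,
  so v ∝ (b, λ_1 - a) = (5, 4.099) = u.
  ||u|| = √((5)² + (4.099)²) = √(41.802) ≈ 6.4654,
  v_1 = u/||u|| ≈ (0.7733, 0.634) (||v_1|| = 1).

λ_1 = 15.099,  λ_2 = 4.901;  v_1 ≈ (0.7733, 0.634)


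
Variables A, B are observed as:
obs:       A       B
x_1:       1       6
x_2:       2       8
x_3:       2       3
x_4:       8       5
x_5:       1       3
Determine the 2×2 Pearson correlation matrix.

Step 1 — column means:
  mean(A) = (1 + 2 + 2 + 8 + 1) / 5 = 14/5 = 2.8
  mean(B) = (6 + 8 + 3 + 5 + 3) / 5 = 25/5 = 5

Step 2 — sample variances and covariances s[i,j] = (1/(n-1)) · Σ_k (x_{k,i} - mean_i) · (x_{k,j} - mean_j), with n-1 = 4:
  s[A,A] = ((-1.8)·(-1.8) + (-0.8)·(-0.8) + (-0.8)·(-0.8) + (5.2)·(5.2) + (-1.8)·(-1.8)) / 4 = 34.8/4 = 8.7
  s[A,B] = ((-1.8)·(1) + (-0.8)·(3) + (-0.8)·(-2) + (5.2)·(0) + (-1.8)·(-2)) / 4 = 1/4 = 0.25
  s[B,B] = ((1)·(1) + (3)·(3) + (-2)·(-2) + (0)·(0) + (-2)·(-2)) / 4 = 18/4 = 4.5
  Sample standard deviations s_i = √(s[i,i]):
  s(A) = √(8.7) = 2.9496
  s(B) = √(4.5) = 2.1213

Step 3 — r_{ij} = s_{ij} / (s_i · s_j):
  r[A,A] = 1 (diagonal).
  r[A,B] = 0.25 / (2.9496 · 2.1213) = 0.25 / 6.257 = 0.04
  r[B,B] = 1 (diagonal).

R is symmetric with unit diagonal. Assembling:

R = [[1, 0.04],
 [0.04, 1]]


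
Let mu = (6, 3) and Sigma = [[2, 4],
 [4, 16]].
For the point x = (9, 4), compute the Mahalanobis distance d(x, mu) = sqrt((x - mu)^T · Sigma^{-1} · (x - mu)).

Step 1 — centre the observation: (x - mu) = (3, 1).

Step 2 — invert Sigma. det(Sigma) = 2·16 - (4)² = 16.
  Sigma^{-1} = (1/det) · [[d, -b], [-b, a]] = [[1, -0.25],
 [-0.25, 0.125]].

Step 3 — form the quadratic (x - mu)^T · Sigma^{-1} · (x - mu):
  Sigma^{-1} · (x - mu) = (2.75, -0.625).
  (x - mu)^T · [Sigma^{-1} · (x - mu)] = (3)·(2.75) + (1)·(-0.625) = 7.625.

Step 4 — take square root: d = √(7.625) ≈ 2.7613.

d(x, mu) = √(7.625) ≈ 2.7613


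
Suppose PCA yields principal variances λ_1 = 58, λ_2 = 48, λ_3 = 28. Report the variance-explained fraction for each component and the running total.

Step 1 — total variance = trace(Sigma) = Σ λ_i = 58 + 48 + 28 = 134.

Step 2 — fraction explained by component i = λ_i / Σ λ:
  PC1: 58/134 = 0.4328
  PC2: 48/134 = 0.3582
  PC3: 28/134 = 0.209

Step 3 — cumulative fraction after k components = (λ_1 + ... + λ_k) / Σ λ:
  k = 1: 58/134 = 0.4328
  k = 2: (58 + 48)/134 = 106/134 = 0.791
  k = 3: (58 + 48 + 28)/134 = 134/134 = 1

Summary (fraction, with percent):

explained: PC1 0.4328 (43.28%), PC2 0.3582 (35.82%), PC3 0.209 (20.9%);  cumulative: 0.4328, 0.791, 1


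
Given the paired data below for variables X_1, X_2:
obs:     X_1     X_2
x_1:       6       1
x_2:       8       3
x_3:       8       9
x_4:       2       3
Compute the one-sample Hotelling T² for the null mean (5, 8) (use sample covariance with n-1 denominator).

Step 1 — sample mean vector:
  mean(X_1) = (6 + 8 + 8 + 2) / 4 = 24/4 = 6
  mean(X_2) = (1 + 3 + 9 + 3) / 4 = 16/4 = 4
  x̄ = (6, 4),  deviation x̄ - mu_0 = (6, 4) - (5, 8) = (1, -4).

Step 2 — sample covariance matrix, S[i,j] = (1/(n-1)) · Σ_k (x_{k,i} - mean_i) · (x_{k,j} - mean_j), divisor n-1 = 3:
  S[X_1,X_1] = ((0)·(0) + (2)·(2) + (2)·(2) + (-4)·(-4)) / 3 = 24/3 = 8
  S[X_1,X_2] = ((0)·(-3) + (2)·(-1) + (2)·(5) + (-4)·(-1)) / 3 = 12/3 = 4
  S[X_2,X_2] = ((-3)·(-3) + (-1)·(-1) + (5)·(5) + (-1)·(-1)) / 3 = 36/3 = 12
  S = [[8, 4],
 [4, 12]].

Step 3 — invert S. det(S) = 8·12 - (4)² = 80.
  S^{-1} = (1/det) · [[d, -b], [-b, a]] = [[0.15, -0.05],
 [-0.05, 0.1]].

Step 4 — quadratic form (x̄ - mu_0)^T · S^{-1} · (x̄ - mu_0):
  S^{-1} · (x̄ - mu_0) = (0.35, -0.45),
  (x̄ - mu_0)^T · [...] = (1)·(0.35) + (-4)·(-0.45) = 2.15.

Step 5 — scale by n: T² = 4 · 2.15 = 8.6.

T² ≈ 8.6


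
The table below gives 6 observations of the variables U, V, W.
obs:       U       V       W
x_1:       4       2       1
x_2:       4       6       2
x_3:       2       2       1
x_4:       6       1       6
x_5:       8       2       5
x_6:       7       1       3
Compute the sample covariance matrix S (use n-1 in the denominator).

Step 1 — column means:
  mean(U) = (4 + 4 + 2 + 6 + 8 + 7) / 6 = 31/6 = 5.1667
  mean(V) = (2 + 6 + 2 + 1 + 2 + 1) / 6 = 14/6 = 2.3333
  mean(W) = (1 + 2 + 1 + 6 + 5 + 3) / 6 = 18/6 = 3

Step 2 — sample covariance S[i,j] = (1/(n-1)) · Σ_k (x_{k,i} - mean_i) · (x_{k,j} - mean_j), with n-1 = 5.
  S[U,U] = ((-1.1667)·(-1.1667) + (-1.1667)·(-1.1667) + (-3.1667)·(-3.1667) + (0.8333)·(0.8333) + (2.8333)·(2.8333) + (1.8333)·(1.8333)) / 5 = 24.8333/5 = 4.9667
  S[U,V] = ((-1.1667)·(-0.3333) + (-1.1667)·(3.6667) + (-3.1667)·(-0.3333) + (0.8333)·(-1.3333) + (2.8333)·(-0.3333) + (1.8333)·(-1.3333)) / 5 = -7.3333/5 = -1.4667
  S[U,W] = ((-1.1667)·(-2) + (-1.1667)·(-1) + (-3.1667)·(-2) + (0.8333)·(3) + (2.8333)·(2) + (1.8333)·(0)) / 5 = 18/5 = 3.6
  S[V,V] = ((-0.3333)·(-0.3333) + (3.6667)·(3.6667) + (-0.3333)·(-0.3333) + (-1.3333)·(-1.3333) + (-0.3333)·(-0.3333) + (-1.3333)·(-1.3333)) / 5 = 17.3333/5 = 3.4667
  S[V,W] = ((-0.3333)·(-2) + (3.6667)·(-1) + (-0.3333)·(-2) + (-1.3333)·(3) + (-0.3333)·(2) + (-1.3333)·(0)) / 5 = -7/5 = -1.4
  S[W,W] = ((-2)·(-2) + (-1)·(-1) + (-2)·(-2) + (3)·(3) + (2)·(2) + (0)·(0)) / 5 = 22/5 = 4.4

S is symmetric (S[j,i] = S[i,j]). Assembling:

S = [[4.9667, -1.4667, 3.6],
 [-1.4667, 3.4667, -1.4],
 [3.6, -1.4, 4.4]]


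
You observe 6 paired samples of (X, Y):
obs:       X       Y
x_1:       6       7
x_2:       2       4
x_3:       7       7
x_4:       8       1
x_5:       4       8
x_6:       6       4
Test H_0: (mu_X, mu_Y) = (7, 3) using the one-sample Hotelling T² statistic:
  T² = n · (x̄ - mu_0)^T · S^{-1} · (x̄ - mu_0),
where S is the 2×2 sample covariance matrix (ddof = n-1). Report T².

Step 1 — sample mean vector:
  mean(X) = (6 + 2 + 7 + 8 + 4 + 6) / 6 = 33/6 = 5.5
  mean(Y) = (7 + 4 + 7 + 1 + 8 + 4) / 6 = 31/6 = 5.1667
  x̄ = (5.5, 5.1667),  deviation x̄ - mu_0 = (5.5, 5.1667) - (7, 3) = (-1.5, 2.1667).

Step 2 — sample covariance matrix, S[i,j] = (1/(n-1)) · Σ_k (x_{k,i} - mean_i) · (x_{k,j} - mean_j), divisor n-1 = 5:
  S[X,X] = ((0.5)·(0.5) + (-3.5)·(-3.5) + (1.5)·(1.5) + (2.5)·(2.5) + (-1.5)·(-1.5) + (0.5)·(0.5)) / 5 = 23.5/5 = 4.7
  S[X,Y] = ((0.5)·(1.8333) + (-3.5)·(-1.1667) + (1.5)·(1.8333) + (2.5)·(-4.1667) + (-1.5)·(2.8333) + (0.5)·(-1.1667)) / 5 = -7.5/5 = -1.5
  S[Y,Y] = ((1.8333)·(1.8333) + (-1.1667)·(-1.1667) + (1.8333)·(1.8333) + (-4.1667)·(-4.1667) + (2.8333)·(2.8333) + (-1.1667)·(-1.1667)) / 5 = 34.8333/5 = 6.9667
  S = [[4.7, -1.5],
 [-1.5, 6.9667]].

Step 3 — invert S. det(S) = 4.7·6.9667 - (-1.5)² = 30.4933.
  S^{-1} = (1/det) · [[d, -b], [-b, a]] = [[0.2285, 0.0492],
 [0.0492, 0.1541]].

Step 4 — quadratic form (x̄ - mu_0)^T · S^{-1} · (x̄ - mu_0):
  S^{-1} · (x̄ - mu_0) = (-0.2361, 0.2602),
  (x̄ - mu_0)^T · [...] = (-1.5)·(-0.2361) + (2.1667)·(0.2602) = 0.9179.

Step 5 — scale by n: T² = 6 · 0.9179 = 5.5072.

T² ≈ 5.5072


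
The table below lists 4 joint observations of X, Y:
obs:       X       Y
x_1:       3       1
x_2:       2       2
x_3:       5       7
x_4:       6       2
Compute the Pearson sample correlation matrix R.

Step 1 — column means:
  mean(X) = (3 + 2 + 5 + 6) / 4 = 16/4 = 4
  mean(Y) = (1 + 2 + 7 + 2) / 4 = 12/4 = 3

Step 2 — sample variances and covariances s[i,j] = (1/(n-1)) · Σ_k (x_{k,i} - mean_i) · (x_{k,j} - mean_j), with n-1 = 3:
  s[X,X] = ((-1)·(-1) + (-2)·(-2) + (1)·(1) + (2)·(2)) / 3 = 10/3 = 3.3333
  s[X,Y] = ((-1)·(-2) + (-2)·(-1) + (1)·(4) + (2)·(-1)) / 3 = 6/3 = 2
  s[Y,Y] = ((-2)·(-2) + (-1)·(-1) + (4)·(4) + (-1)·(-1)) / 3 = 22/3 = 7.3333
  Sample standard deviations s_i = √(s[i,i]):
  s(X) = √(3.3333) = 1.8257
  s(Y) = √(7.3333) = 2.708

Step 3 — r_{ij} = s_{ij} / (s_i · s_j):
  r[X,X] = 1 (diagonal).
  r[X,Y] = 2 / (1.8257 · 2.708) = 2 / 4.9441 = 0.4045
  r[Y,Y] = 1 (diagonal).

R is symmetric with unit diagonal. Assembling:

R = [[1, 0.4045],
 [0.4045, 1]]


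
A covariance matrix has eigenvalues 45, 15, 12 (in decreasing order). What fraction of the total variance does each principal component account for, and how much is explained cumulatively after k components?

Step 1 — total variance = trace(Sigma) = Σ λ_i = 45 + 15 + 12 = 72.

Step 2 — fraction explained by component i = λ_i / Σ λ:
  PC1: 45/72 = 0.625
  PC2: 15/72 = 0.2083
  PC3: 12/72 = 0.1667

Step 3 — cumulative fraction after k components = (λ_1 + ... + λ_k) / Σ λ:
  k = 1: 45/72 = 0.625
  k = 2: (45 + 15)/72 = 60/72 = 0.8333
  k = 3: (45 + 15 + 12)/72 = 72/72 = 1

Summary (fraction, with percent):

explained: PC1 0.625 (62.5%), PC2 0.2083 (20.83%), PC3 0.1667 (16.67%);  cumulative: 0.625, 0.8333, 1


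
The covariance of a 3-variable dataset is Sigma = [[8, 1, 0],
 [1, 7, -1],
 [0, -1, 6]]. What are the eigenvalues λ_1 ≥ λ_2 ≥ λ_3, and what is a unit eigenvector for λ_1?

Step 1 — characteristic polynomial p(λ) = det(λI - Sigma) = λ³ - tr·λ² + c_1·λ - det, where tr = trace, c_1 = sum of the principal 2×2 minors, det = det(Sigma):
  tr = 8 + 7 + 6 = 21,
  c_1 = (8·7 - (1)²) + (8·6 - (0)²) + (7·6 - (-1)²) = 55 + 48 + 41 = 144,
  det = 8·(7·6 - (-1)²) - (1)·((1)·6 - (-1)·(0)) + (0)·((1)·(-1) - 7·(0)) = 8·(41) - (1)·(6) + (0)·(-1) = 322.
  So p(λ) = λ³ - 21λ² + 144λ - 322.
Step 2 — look for an integer root (rational root theorem: any rational root is an integer divisor of 322). Testing λ = 7:
  p(7) = 343 - 1029 + 1008 - 322 = 0  ✓
  Dividing out (λ - 7): p(λ) = (λ - 7)(λ² - 14λ + 46).
Step 3 — remaining eigenvalues from the quadratic λ² - 14λ + 46 = 0:
  Δ = 14² - 4·46 = 196 - 184 = 12,  λ = (14 ± √12)/2 = (14 ± 3.4641)/2 ≈ 8.7321 or 5.2679.
  Sorted: λ_1 = 8.7321,  λ_2 = 7,  λ_3 = 5.2679  (check: sum = 21 = tr ✓).

Step 4 — unit eigenvector for λ_1 ≈ 8.7321: v spans the null space of (Sigma - λ_1 I), whose rows are
  r_1 = (-0.7321, 1, 0),  r_2 = (1, -1.7321, -1),  r_3 = (0, -1, -2.7321).
  v is orthogonal to every row, so take v ∝ r_1 × r_2 = ((1)·(-1) - (0)·(-1.7321), (0)·(1) - (-0.7321)·(-1), (-0.7321)·(-1.7321) - (1)·(1)) ≈ (-1, -0.7321, 0.2679).
  Rescale (multiply by -1 so the first nonzero entry is positive): u = (1, 0.7321, -0.2679).
  ||u|| = √((1)² + (0.7321)² + (-0.2679)²) = √(1.6077) ≈ 1.2679,  v_1 = u/||u|| ≈ (0.7887, 0.5774, -0.2113) (||v_1|| = 1).

λ_1 = 8.7321,  λ_2 = 7,  λ_3 = 5.2679;  v_1 ≈ (0.7887, 0.5774, -0.2113)


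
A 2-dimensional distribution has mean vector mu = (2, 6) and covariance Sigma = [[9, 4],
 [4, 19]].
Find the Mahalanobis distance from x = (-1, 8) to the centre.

Step 1 — centre the observation: (x - mu) = (-3, 2).

Step 2 — invert Sigma. det(Sigma) = 9·19 - (4)² = 155.
  Sigma^{-1} = (1/det) · [[d, -b], [-b, a]] = [[0.1226, -0.0258],
 [-0.0258, 0.0581]].

Step 3 — form the quadratic (x - mu)^T · Sigma^{-1} · (x - mu):
  Sigma^{-1} · (x - mu) = (-0.4194, 0.1935).
  (x - mu)^T · [Sigma^{-1} · (x - mu)] = (-3)·(-0.4194) + (2)·(0.1935) = 1.6452.

Step 4 — take square root: d = √(1.6452) ≈ 1.2826.

d(x, mu) = √(1.6452) ≈ 1.2826


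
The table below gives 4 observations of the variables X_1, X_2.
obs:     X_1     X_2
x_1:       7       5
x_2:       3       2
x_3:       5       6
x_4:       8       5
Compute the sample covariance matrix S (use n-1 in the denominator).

Step 1 — column means:
  mean(X_1) = (7 + 3 + 5 + 8) / 4 = 23/4 = 5.75
  mean(X_2) = (5 + 2 + 6 + 5) / 4 = 18/4 = 4.5

Step 2 — sample covariance S[i,j] = (1/(n-1)) · Σ_k (x_{k,i} - mean_i) · (x_{k,j} - mean_j), with n-1 = 3.
  S[X_1,X_1] = ((1.25)·(1.25) + (-2.75)·(-2.75) + (-0.75)·(-0.75) + (2.25)·(2.25)) / 3 = 14.75/3 = 4.9167
  S[X_1,X_2] = ((1.25)·(0.5) + (-2.75)·(-2.5) + (-0.75)·(1.5) + (2.25)·(0.5)) / 3 = 7.5/3 = 2.5
  S[X_2,X_2] = ((0.5)·(0.5) + (-2.5)·(-2.5) + (1.5)·(1.5) + (0.5)·(0.5)) / 3 = 9/3 = 3

S is symmetric (S[j,i] = S[i,j]). Assembling:

S = [[4.9167, 2.5],
 [2.5, 3]]


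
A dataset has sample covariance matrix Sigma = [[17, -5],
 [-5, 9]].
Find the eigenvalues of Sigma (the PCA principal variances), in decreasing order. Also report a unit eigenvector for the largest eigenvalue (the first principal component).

Step 1 — characteristic polynomial of 2×2 Sigma:
  det(Sigma - λI) = λ² - trace · λ + det = 0.
  trace = 17 + 9 = 26, det = 17·9 - (-5)² = 128.
Step 2 — discriminant:
  Δ = trace² - 4·det = 676 - 512 = 164.
Step 3 — eigenvalues:
  λ = (trace ± √Δ)/2 = (26 ± 12.8062)/2,
  λ_1 = 19.4031,  λ_2 = 6.5969.

Step 4 — unit eigenvector for λ_1: solve (Sigma - λ_1 I)v = 0. First row:
  (17 - 19.4031)·v_x + (-5)·v_y = 0, i.e. (-2.4031)·v_x + (-5)·v_y = 0,
  so v ∝ (b, λ_1 - a) = (-5, 2.4031); multiply by -1 so the first entry is positive: u = (5, -2.4031).
  ||u|| = √((5)² + (-2.4031)²) = √(30.775) ≈ 5.5475,
  v_1 = u/||u|| ≈ (0.9013, -0.4332) (||v_1|| = 1).

λ_1 = 19.4031,  λ_2 = 6.5969;  v_1 ≈ (0.9013, -0.4332)


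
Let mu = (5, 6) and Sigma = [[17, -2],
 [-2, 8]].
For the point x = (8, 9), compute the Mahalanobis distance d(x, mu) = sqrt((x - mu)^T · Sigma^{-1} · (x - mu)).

Step 1 — centre the observation: (x - mu) = (3, 3).

Step 2 — invert Sigma. det(Sigma) = 17·8 - (-2)² = 132.
  Sigma^{-1} = (1/det) · [[d, -b], [-b, a]] = [[0.0606, 0.0152],
 [0.0152, 0.1288]].

Step 3 — form the quadratic (x - mu)^T · Sigma^{-1} · (x - mu):
  Sigma^{-1} · (x - mu) = (0.2273, 0.4318).
  (x - mu)^T · [Sigma^{-1} · (x - mu)] = (3)·(0.2273) + (3)·(0.4318) = 1.9773.

Step 4 — take square root: d = √(1.9773) ≈ 1.4062.

d(x, mu) = √(1.9773) ≈ 1.4062


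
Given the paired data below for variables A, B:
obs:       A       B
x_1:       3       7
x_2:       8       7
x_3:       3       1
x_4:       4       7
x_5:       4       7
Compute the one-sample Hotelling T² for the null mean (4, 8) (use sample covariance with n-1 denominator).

Step 1 — sample mean vector:
  mean(A) = (3 + 8 + 3 + 4 + 4) / 5 = 22/5 = 4.4
  mean(B) = (7 + 7 + 1 + 7 + 7) / 5 = 29/5 = 5.8
  x̄ = (4.4, 5.8),  deviation x̄ - mu_0 = (4.4, 5.8) - (4, 8) = (0.4, -2.2).

Step 2 — sample covariance matrix, S[i,j] = (1/(n-1)) · Σ_k (x_{k,i} - mean_i) · (x_{k,j} - mean_j), divisor n-1 = 4:
  S[A,A] = ((-1.4)·(-1.4) + (3.6)·(3.6) + (-1.4)·(-1.4) + (-0.4)·(-0.4) + (-0.4)·(-0.4)) / 4 = 17.2/4 = 4.3
  S[A,B] = ((-1.4)·(1.2) + (3.6)·(1.2) + (-1.4)·(-4.8) + (-0.4)·(1.2) + (-0.4)·(1.2)) / 4 = 8.4/4 = 2.1
  S[B,B] = ((1.2)·(1.2) + (1.2)·(1.2) + (-4.8)·(-4.8) + (1.2)·(1.2) + (1.2)·(1.2)) / 4 = 28.8/4 = 7.2
  S = [[4.3, 2.1],
 [2.1, 7.2]].

Step 3 — invert S. det(S) = 4.3·7.2 - (2.1)² = 26.55.
  S^{-1} = (1/det) · [[d, -b], [-b, a]] = [[0.2712, -0.0791],
 [-0.0791, 0.162]].

Step 4 — quadratic form (x̄ - mu_0)^T · S^{-1} · (x̄ - mu_0):
  S^{-1} · (x̄ - mu_0) = (0.2825, -0.3879),
  (x̄ - mu_0)^T · [...] = (0.4)·(0.2825) + (-2.2)·(-0.3879) = 0.9665.

Step 5 — scale by n: T² = 5 · 0.9665 = 4.8324.

T² ≈ 4.8324


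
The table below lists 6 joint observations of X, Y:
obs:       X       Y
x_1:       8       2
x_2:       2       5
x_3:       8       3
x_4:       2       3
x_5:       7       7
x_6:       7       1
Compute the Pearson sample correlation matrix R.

Step 1 — column means:
  mean(X) = (8 + 2 + 8 + 2 + 7 + 7) / 6 = 34/6 = 5.6667
  mean(Y) = (2 + 5 + 3 + 3 + 7 + 1) / 6 = 21/6 = 3.5

Step 2 — sample variances and covariances s[i,j] = (1/(n-1)) · Σ_k (x_{k,i} - mean_i) · (x_{k,j} - mean_j), with n-1 = 5:
  s[X,X] = ((2.3333)·(2.3333) + (-3.6667)·(-3.6667) + (2.3333)·(2.3333) + (-3.6667)·(-3.6667) + (1.3333)·(1.3333) + (1.3333)·(1.3333)) / 5 = 41.3333/5 = 8.2667
  s[X,Y] = ((2.3333)·(-1.5) + (-3.6667)·(1.5) + (2.3333)·(-0.5) + (-3.6667)·(-0.5) + (1.3333)·(3.5) + (1.3333)·(-2.5)) / 5 = -7/5 = -1.4
  s[Y,Y] = ((-1.5)·(-1.5) + (1.5)·(1.5) + (-0.5)·(-0.5) + (-0.5)·(-0.5) + (3.5)·(3.5) + (-2.5)·(-2.5)) / 5 = 23.5/5 = 4.7
  Sample standard deviations s_i = √(s[i,i]):
  s(X) = √(8.2667) = 2.8752
  s(Y) = √(4.7) = 2.1679

Step 3 — r_{ij} = s_{ij} / (s_i · s_j):
  r[X,X] = 1 (diagonal).
  r[X,Y] = -1.4 / (2.8752 · 2.1679) = -1.4 / 6.2332 = -0.2246
  r[Y,Y] = 1 (diagonal).

R is symmetric with unit diagonal. Assembling:

R = [[1, -0.2246],
 [-0.2246, 1]]


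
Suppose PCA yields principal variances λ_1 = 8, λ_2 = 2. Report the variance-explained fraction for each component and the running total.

Step 1 — total variance = trace(Sigma) = Σ λ_i = 8 + 2 = 10.

Step 2 — fraction explained by component i = λ_i / Σ λ:
  PC1: 8/10 = 0.8
  PC2: 2/10 = 0.2

Step 3 — cumulative fraction after k components = (λ_1 + ... + λ_k) / Σ λ:
  k = 1: 8/10 = 0.8
  k = 2: (8 + 2)/10 = 10/10 = 1

Summary (fraction, with percent):

explained: PC1 0.8 (80%), PC2 0.2 (20%);  cumulative: 0.8, 1


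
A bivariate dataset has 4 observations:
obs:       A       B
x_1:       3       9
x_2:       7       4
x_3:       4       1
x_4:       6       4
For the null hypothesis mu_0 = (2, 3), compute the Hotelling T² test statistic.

Step 1 — sample mean vector:
  mean(A) = (3 + 7 + 4 + 6) / 4 = 20/4 = 5
  mean(B) = (9 + 4 + 1 + 4) / 4 = 18/4 = 4.5
  x̄ = (5, 4.5),  deviation x̄ - mu_0 = (5, 4.5) - (2, 3) = (3, 1.5).

Step 2 — sample covariance matrix, S[i,j] = (1/(n-1)) · Σ_k (x_{k,i} - mean_i) · (x_{k,j} - mean_j), divisor n-1 = 3:
  S[A,A] = ((-2)·(-2) + (2)·(2) + (-1)·(-1) + (1)·(1)) / 3 = 10/3 = 3.3333
  S[A,B] = ((-2)·(4.5) + (2)·(-0.5) + (-1)·(-3.5) + (1)·(-0.5)) / 3 = -7/3 = -2.3333
  S[B,B] = ((4.5)·(4.5) + (-0.5)·(-0.5) + (-3.5)·(-3.5) + (-0.5)·(-0.5)) / 3 = 33/3 = 11
  S = [[3.3333, -2.3333],
 [-2.3333, 11]].

Step 3 — invert S. det(S) = 3.3333·11 - (-2.3333)² = 31.2222.
  S^{-1} = (1/det) · [[d, -b], [-b, a]] = [[0.3523, 0.0747],
 [0.0747, 0.1068]].

Step 4 — quadratic form (x̄ - mu_0)^T · S^{-1} · (x̄ - mu_0):
  S^{-1} · (x̄ - mu_0) = (1.169, 0.3843),
  (x̄ - mu_0)^T · [...] = (3)·(1.169) + (1.5)·(0.3843) = 4.0836.

Step 5 — scale by n: T² = 4 · 4.0836 = 16.3345.

T² ≈ 16.3345


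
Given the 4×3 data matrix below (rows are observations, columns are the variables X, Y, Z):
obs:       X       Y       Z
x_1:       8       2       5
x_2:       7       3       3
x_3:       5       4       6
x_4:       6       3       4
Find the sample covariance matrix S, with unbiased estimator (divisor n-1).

Step 1 — column means:
  mean(X) = (8 + 7 + 5 + 6) / 4 = 26/4 = 6.5
  mean(Y) = (2 + 3 + 4 + 3) / 4 = 12/4 = 3
  mean(Z) = (5 + 3 + 6 + 4) / 4 = 18/4 = 4.5

Step 2 — sample covariance S[i,j] = (1/(n-1)) · Σ_k (x_{k,i} - mean_i) · (x_{k,j} - mean_j), with n-1 = 3.
  S[X,X] = ((1.5)·(1.5) + (0.5)·(0.5) + (-1.5)·(-1.5) + (-0.5)·(-0.5)) / 3 = 5/3 = 1.6667
  S[X,Y] = ((1.5)·(-1) + (0.5)·(0) + (-1.5)·(1) + (-0.5)·(0)) / 3 = -3/3 = -1
  S[X,Z] = ((1.5)·(0.5) + (0.5)·(-1.5) + (-1.5)·(1.5) + (-0.5)·(-0.5)) / 3 = -2/3 = -0.6667
  S[Y,Y] = ((-1)·(-1) + (0)·(0) + (1)·(1) + (0)·(0)) / 3 = 2/3 = 0.6667
  S[Y,Z] = ((-1)·(0.5) + (0)·(-1.5) + (1)·(1.5) + (0)·(-0.5)) / 3 = 1/3 = 0.3333
  S[Z,Z] = ((0.5)·(0.5) + (-1.5)·(-1.5) + (1.5)·(1.5) + (-0.5)·(-0.5)) / 3 = 5/3 = 1.6667

S is symmetric (S[j,i] = S[i,j]). Assembling:

S = [[1.6667, -1, -0.6667],
 [-1, 0.6667, 0.3333],
 [-0.6667, 0.3333, 1.6667]]


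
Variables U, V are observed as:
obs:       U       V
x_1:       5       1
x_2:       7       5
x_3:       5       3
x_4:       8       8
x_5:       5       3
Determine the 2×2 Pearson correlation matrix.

Step 1 — column means:
  mean(U) = (5 + 7 + 5 + 8 + 5) / 5 = 30/5 = 6
  mean(V) = (1 + 5 + 3 + 8 + 3) / 5 = 20/5 = 4

Step 2 — sample variances and covariances s[i,j] = (1/(n-1)) · Σ_k (x_{k,i} - mean_i) · (x_{k,j} - mean_j), with n-1 = 4:
  s[U,U] = ((-1)·(-1) + (1)·(1) + (-1)·(-1) + (2)·(2) + (-1)·(-1)) / 4 = 8/4 = 2
  s[U,V] = ((-1)·(-3) + (1)·(1) + (-1)·(-1) + (2)·(4) + (-1)·(-1)) / 4 = 14/4 = 3.5
  s[V,V] = ((-3)·(-3) + (1)·(1) + (-1)·(-1) + (4)·(4) + (-1)·(-1)) / 4 = 28/4 = 7
  Sample standard deviations s_i = √(s[i,i]):
  s(U) = √(2) = 1.4142
  s(V) = √(7) = 2.6458

Step 3 — r_{ij} = s_{ij} / (s_i · s_j):
  r[U,U] = 1 (diagonal).
  r[U,V] = 3.5 / (1.4142 · 2.6458) = 3.5 / 3.7417 = 0.9354
  r[V,V] = 1 (diagonal).

R is symmetric with unit diagonal. Assembling:

R = [[1, 0.9354],
 [0.9354, 1]]


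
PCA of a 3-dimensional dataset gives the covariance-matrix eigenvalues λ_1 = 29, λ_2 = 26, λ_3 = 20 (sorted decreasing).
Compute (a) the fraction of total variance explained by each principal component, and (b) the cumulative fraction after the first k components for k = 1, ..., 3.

Step 1 — total variance = trace(Sigma) = Σ λ_i = 29 + 26 + 20 = 75.

Step 2 — fraction explained by component i = λ_i / Σ λ:
  PC1: 29/75 = 0.3867
  PC2: 26/75 = 0.3467
  PC3: 20/75 = 0.2667

Step 3 — cumulative fraction after k components = (λ_1 + ... + λ_k) / Σ λ:
  k = 1: 29/75 = 0.3867
  k = 2: (29 + 26)/75 = 55/75 = 0.7333
  k = 3: (29 + 26 + 20)/75 = 75/75 = 1

Summary (fraction, with percent):

explained: PC1 0.3867 (38.67%), PC2 0.3467 (34.67%), PC3 0.2667 (26.67%);  cumulative: 0.3867, 0.7333, 1


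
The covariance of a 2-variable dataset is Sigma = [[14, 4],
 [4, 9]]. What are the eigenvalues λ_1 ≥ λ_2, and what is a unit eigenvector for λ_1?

Step 1 — characteristic polynomial of 2×2 Sigma:
  det(Sigma - λI) = λ² - trace · λ + det = 0.
  trace = 14 + 9 = 23, det = 14·9 - (4)² = 110.
Step 2 — discriminant:
  Δ = trace² - 4·det = 529 - 440 = 89.
Step 3 — eigenvalues:
  λ = (trace ± √Δ)/2 = (23 ± 9.434)/2,
  λ_1 = 16.217,  λ_2 = 6.783.

Step 4 — unit eigenvector for λ_1: solve (Sigma - λ_1 I)v = 0. First row:
  (14 - 16.217)·v_x + (4)·v_y = 0, i.e. (-2.217)·v_x + (4)·v_y = 0,
  so v ∝ (b, λ_1 - a) = (4, 2.217) = u.
  ||u|| = √((4)² + (2.217)²) = √(20.915) ≈ 4.5733,
  v_1 = u/||u|| ≈ (0.8746, 0.4848) (||v_1|| = 1).

λ_1 = 16.217,  λ_2 = 6.783;  v_1 ≈ (0.8746, 0.4848)


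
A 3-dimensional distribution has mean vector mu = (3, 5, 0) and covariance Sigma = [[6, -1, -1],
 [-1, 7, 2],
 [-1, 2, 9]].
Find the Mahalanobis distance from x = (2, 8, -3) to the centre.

Step 1 — centre the observation: (x - mu) = (-1, 3, -3).

Step 2 — invert Sigma (cofactor / det for 3×3, or solve directly):
  Sigma^{-1} = [[0.1725, 0.0205, 0.0146],
 [0.0205, 0.155, -0.0322],
 [0.0146, -0.0322, 0.1199]].

Step 3 — form the quadratic (x - mu)^T · Sigma^{-1} · (x - mu):
  Sigma^{-1} · (x - mu) = (-0.155, 0.5409, -0.4708).
  (x - mu)^T · [Sigma^{-1} · (x - mu)] = (-1)·(-0.155) + (3)·(0.5409) + (-3)·(-0.4708) = 3.1901.

Step 4 — take square root: d = √(3.1901) ≈ 1.7861.

d(x, mu) = √(3.1901) ≈ 1.7861


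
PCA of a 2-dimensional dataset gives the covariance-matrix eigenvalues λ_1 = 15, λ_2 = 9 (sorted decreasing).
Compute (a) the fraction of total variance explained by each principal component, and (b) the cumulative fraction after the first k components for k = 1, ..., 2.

Step 1 — total variance = trace(Sigma) = Σ λ_i = 15 + 9 = 24.

Step 2 — fraction explained by component i = λ_i / Σ λ:
  PC1: 15/24 = 0.625
  PC2: 9/24 = 0.375

Step 3 — cumulative fraction after k components = (λ_1 + ... + λ_k) / Σ λ:
  k = 1: 15/24 = 0.625
  k = 2: (15 + 9)/24 = 24/24 = 1

Summary (fraction, with percent):

explained: PC1 0.625 (62.5%), PC2 0.375 (37.5%);  cumulative: 0.625, 1
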